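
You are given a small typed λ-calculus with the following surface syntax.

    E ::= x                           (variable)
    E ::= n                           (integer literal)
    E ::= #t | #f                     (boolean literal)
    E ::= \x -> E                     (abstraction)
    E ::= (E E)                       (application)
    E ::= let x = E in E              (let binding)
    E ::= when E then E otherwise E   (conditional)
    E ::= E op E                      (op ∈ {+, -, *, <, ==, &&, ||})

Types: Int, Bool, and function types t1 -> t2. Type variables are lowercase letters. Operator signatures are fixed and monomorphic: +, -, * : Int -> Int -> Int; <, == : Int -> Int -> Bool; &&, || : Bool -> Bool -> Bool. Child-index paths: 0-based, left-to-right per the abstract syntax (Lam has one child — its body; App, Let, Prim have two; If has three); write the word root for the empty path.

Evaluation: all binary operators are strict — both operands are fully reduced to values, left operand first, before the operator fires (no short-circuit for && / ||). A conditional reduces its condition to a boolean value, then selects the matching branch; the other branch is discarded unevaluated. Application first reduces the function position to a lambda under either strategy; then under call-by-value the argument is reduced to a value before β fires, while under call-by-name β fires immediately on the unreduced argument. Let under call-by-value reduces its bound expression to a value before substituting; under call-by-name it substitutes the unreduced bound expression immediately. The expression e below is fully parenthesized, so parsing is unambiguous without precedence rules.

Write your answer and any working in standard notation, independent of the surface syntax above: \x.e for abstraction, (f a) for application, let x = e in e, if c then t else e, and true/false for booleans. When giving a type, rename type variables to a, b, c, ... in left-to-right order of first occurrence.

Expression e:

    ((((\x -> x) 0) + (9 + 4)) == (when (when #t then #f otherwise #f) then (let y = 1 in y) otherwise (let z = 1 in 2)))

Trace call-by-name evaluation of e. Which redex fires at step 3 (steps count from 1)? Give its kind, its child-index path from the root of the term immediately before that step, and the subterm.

Answer: delta at 0 : (0 + 13)

Working:
step 0: ((((\x.x) 0) + (9 + 4)) == (if (if true then false else false) then (let y = 1 in y) else (let z = 1 in 2)))
step 1: [beta@0.0] ((0 + (9 + 4)) == (if (if true then false else false) then (let y = 1 in y) else (let z = 1 in 2)))
step 2: [delta@0.1] ((0 + 13) == (if (if true then false else false) then (let y = 1 in y) else (let z = 1 in 2)))
step 3: [delta@0] (13 == (if (if true then false else false) then (let y = 1 in y) else (let z = 1 in 2)))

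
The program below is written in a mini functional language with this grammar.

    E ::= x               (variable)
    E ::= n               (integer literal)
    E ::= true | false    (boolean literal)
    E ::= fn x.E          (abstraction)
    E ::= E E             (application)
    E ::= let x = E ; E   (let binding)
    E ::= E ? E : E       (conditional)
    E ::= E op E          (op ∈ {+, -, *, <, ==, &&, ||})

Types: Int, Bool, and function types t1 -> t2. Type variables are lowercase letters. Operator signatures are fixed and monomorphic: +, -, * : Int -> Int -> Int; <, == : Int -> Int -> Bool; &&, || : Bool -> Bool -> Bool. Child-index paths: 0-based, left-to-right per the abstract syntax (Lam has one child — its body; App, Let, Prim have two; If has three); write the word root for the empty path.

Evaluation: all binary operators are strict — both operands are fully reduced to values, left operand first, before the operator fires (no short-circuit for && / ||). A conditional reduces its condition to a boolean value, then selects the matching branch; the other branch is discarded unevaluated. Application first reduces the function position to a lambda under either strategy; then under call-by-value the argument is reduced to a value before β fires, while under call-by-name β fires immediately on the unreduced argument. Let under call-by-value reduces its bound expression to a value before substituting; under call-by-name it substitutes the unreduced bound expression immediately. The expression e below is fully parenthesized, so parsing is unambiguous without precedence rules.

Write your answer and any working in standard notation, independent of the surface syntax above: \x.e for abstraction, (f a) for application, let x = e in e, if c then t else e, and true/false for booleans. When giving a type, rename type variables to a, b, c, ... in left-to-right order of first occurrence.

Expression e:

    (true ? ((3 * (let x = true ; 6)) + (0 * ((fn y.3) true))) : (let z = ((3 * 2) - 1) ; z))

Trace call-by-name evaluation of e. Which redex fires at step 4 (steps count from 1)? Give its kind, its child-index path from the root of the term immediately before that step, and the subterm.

Working:
step 0: (if true then ((3 * (let x = true in 6)) + (0 * ((\y.3) true))) else (let z = ((3 * 2) - 1) in z))
step 1: [if@root] ((3 * (let x = true in 6)) + (0 * ((\y.3) true)))
step 2: [let@0.1] ((3 * 6) + (0 * ((\y.3) true)))
step 3: [delta@0] (18 + (0 * ((\y.3) true)))
step 4: [beta@1.1] (18 + (0 * 3))

Answer: beta at 1.1 : ((\y.3) true)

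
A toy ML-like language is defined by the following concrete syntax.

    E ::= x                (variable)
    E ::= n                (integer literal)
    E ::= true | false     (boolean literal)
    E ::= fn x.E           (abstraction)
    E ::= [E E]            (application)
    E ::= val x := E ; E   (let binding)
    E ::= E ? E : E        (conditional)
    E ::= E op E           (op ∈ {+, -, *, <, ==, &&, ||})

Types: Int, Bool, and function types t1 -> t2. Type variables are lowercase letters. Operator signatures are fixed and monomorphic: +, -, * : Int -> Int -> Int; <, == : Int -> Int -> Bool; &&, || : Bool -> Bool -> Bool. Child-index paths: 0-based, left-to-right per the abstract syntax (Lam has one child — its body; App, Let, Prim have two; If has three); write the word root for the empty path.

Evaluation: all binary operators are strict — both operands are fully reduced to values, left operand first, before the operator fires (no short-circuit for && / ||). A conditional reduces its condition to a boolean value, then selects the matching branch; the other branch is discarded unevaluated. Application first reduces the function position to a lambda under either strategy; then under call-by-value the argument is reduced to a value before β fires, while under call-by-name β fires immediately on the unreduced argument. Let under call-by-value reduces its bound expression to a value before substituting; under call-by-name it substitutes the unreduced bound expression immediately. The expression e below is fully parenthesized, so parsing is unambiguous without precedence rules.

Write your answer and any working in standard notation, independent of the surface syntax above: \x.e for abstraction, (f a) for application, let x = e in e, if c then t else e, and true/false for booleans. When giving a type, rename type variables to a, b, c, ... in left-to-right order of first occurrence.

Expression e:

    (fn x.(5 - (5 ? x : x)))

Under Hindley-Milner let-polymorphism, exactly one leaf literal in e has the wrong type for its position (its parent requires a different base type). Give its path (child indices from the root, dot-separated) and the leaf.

Working:
  unify Int ~ Int
  unify Int ~ Bool
  FAIL: mismatch Int ~ Bool

Answer: 0.1.0 : 5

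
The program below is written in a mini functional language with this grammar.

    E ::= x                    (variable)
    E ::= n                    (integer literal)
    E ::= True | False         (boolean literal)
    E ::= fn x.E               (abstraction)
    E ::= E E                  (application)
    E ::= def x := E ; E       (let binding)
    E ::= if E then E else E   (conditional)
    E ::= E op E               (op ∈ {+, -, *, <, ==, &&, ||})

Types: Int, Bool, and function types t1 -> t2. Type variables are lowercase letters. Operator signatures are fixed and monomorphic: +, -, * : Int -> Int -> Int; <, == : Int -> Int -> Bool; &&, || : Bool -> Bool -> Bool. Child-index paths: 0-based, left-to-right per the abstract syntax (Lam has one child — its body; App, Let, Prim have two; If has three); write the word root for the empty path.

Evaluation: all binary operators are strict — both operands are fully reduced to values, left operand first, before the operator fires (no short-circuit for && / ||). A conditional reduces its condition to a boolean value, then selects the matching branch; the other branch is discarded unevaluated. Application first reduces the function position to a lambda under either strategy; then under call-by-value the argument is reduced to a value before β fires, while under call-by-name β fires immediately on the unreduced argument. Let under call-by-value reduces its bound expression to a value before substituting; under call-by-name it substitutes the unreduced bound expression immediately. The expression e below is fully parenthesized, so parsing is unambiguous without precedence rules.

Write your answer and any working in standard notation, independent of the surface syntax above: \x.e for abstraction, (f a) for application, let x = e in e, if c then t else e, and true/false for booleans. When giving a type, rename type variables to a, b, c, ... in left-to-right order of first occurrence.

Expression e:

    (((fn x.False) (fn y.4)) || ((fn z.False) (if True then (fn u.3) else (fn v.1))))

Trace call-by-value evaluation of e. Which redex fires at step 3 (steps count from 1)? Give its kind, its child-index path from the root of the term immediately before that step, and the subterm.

Trace:
step 0: (((\x.false) (\y.4)) || ((\z.false) (if true then (\u.3) else (\v.1))))
step 1: [beta@0] (false || ((\z.false) (if true then (\u.3) else (\v.1))))
step 2: [if@1.1] (false || ((\z.false) (\u.3)))
step 3: [beta@1] (false || false)

Answer: beta at 1 : ((\z.false) (\u.3))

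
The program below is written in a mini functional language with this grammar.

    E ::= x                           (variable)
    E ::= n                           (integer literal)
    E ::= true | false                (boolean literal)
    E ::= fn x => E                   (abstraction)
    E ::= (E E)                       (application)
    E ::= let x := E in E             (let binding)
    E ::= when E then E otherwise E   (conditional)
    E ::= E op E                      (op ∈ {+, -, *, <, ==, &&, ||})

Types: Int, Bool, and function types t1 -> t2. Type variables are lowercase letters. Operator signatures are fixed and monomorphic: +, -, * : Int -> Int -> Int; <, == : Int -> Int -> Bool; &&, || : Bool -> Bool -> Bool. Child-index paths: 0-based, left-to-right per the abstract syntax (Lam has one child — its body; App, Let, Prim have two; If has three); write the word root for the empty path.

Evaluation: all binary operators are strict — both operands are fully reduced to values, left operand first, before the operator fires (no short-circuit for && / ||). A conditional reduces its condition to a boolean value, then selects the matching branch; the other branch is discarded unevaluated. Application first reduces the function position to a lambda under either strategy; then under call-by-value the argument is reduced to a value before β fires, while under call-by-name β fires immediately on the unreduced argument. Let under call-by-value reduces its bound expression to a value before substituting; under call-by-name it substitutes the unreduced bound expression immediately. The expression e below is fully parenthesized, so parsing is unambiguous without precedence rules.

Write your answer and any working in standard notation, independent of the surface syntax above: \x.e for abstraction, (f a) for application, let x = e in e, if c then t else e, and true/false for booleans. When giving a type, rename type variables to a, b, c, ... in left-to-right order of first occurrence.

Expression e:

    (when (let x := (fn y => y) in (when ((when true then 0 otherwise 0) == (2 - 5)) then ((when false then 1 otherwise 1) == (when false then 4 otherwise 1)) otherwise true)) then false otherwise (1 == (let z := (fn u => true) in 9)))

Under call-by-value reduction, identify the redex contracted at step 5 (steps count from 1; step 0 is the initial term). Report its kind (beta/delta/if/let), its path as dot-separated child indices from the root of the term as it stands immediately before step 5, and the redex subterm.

Answer: if at 0 : (if false then ((if false then 1 else 1) == (if false then 4 else 1)) else true)

Derivation:
step 0: (if (let x = (\y.y) in (if ((if true then 0 else 0) == (2 - 5)) then ((if false then 1 else 1) == (if false then 4 else 1)) else true)) then false else (1 == (let z = (\u.true) in 9)))
step 1: [let@0] (if (if ((if true then 0 else 0) == (2 - 5)) then ((if false then 1 else 1) == (if false then 4 else 1)) else true) then false else (1 == (let z = (\u.true) in 9)))
step 2: [if@0.0.0] (if (if (0 == (2 - 5)) then ((if false then 1 else 1) == (if false then 4 else 1)) else true) then false else (1 == (let z = (\u.true) in 9)))
step 3: [delta@0.0.1] (if (if (0 == -3) then ((if false then 1 else 1) == (if false then 4 else 1)) else true) then false else (1 == (let z = (\u.true) in 9)))
step 4: [delta@0.0] (if (if false then ((if false then 1 else 1) == (if false then 4 else 1)) else true) then false else (1 == (let z = (\u.true) in 9)))
step 5: [if@0] (if true then false else (1 == (let z = (\u.true) in 9)))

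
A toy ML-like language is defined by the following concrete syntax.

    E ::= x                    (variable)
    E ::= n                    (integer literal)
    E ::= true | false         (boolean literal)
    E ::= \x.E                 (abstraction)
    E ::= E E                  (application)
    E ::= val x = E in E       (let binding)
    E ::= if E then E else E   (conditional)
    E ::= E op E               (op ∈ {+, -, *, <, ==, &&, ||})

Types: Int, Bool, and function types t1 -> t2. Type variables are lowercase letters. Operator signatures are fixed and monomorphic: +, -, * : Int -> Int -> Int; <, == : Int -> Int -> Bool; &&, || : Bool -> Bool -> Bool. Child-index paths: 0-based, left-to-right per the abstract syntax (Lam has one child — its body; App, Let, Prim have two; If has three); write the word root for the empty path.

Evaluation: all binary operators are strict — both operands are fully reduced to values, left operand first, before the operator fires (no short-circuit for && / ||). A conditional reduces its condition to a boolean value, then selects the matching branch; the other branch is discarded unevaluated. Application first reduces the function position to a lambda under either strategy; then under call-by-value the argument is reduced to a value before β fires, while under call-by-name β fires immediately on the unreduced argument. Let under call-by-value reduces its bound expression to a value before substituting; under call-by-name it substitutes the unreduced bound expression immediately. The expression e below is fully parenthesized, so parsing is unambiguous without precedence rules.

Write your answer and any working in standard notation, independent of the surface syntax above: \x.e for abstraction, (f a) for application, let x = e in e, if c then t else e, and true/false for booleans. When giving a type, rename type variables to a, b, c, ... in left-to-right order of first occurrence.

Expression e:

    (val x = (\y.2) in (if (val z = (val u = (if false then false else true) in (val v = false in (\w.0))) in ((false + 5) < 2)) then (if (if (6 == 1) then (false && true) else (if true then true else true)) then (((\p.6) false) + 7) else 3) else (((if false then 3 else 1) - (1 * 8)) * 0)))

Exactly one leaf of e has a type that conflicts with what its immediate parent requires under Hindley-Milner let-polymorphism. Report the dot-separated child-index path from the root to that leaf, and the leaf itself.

Answer: 1.0.1.0.0 : false

Derivation:
\y._ : a -> Int
let x : forall. a -> Int
  unify Bool ~ Bool
  unify Bool ~ Bool
let u : Bool
let v : Bool
\w._ : b -> Int
let z : forall. b -> Int
  unify Bool ~ Int
  FAIL: mismatch Bool ~ Int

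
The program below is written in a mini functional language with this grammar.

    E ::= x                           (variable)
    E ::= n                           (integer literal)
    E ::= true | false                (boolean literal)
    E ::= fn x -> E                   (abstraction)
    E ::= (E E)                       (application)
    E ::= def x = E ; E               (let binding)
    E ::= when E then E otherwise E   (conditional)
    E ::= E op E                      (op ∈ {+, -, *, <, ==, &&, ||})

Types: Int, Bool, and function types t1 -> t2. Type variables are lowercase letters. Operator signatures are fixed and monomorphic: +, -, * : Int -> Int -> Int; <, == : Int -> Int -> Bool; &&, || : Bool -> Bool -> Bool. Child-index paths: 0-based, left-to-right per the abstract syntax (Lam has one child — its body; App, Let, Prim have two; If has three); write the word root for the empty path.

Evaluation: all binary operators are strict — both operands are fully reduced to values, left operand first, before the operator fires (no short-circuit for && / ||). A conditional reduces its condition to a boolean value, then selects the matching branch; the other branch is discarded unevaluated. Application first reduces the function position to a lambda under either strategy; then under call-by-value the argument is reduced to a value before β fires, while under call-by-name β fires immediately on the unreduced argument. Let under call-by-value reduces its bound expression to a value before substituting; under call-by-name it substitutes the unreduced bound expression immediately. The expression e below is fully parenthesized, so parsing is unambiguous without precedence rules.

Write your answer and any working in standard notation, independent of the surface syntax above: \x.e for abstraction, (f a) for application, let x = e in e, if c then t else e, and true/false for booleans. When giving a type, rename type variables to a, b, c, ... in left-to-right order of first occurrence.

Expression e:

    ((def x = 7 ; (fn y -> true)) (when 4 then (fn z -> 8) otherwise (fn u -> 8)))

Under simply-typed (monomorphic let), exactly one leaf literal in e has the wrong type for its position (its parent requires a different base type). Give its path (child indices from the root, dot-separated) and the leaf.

Derivation:
let x : Int
\y._ : a -> Bool
  unify Int ~ Bool
  FAIL: mismatch Int ~ Bool

Answer: 1.0 : 4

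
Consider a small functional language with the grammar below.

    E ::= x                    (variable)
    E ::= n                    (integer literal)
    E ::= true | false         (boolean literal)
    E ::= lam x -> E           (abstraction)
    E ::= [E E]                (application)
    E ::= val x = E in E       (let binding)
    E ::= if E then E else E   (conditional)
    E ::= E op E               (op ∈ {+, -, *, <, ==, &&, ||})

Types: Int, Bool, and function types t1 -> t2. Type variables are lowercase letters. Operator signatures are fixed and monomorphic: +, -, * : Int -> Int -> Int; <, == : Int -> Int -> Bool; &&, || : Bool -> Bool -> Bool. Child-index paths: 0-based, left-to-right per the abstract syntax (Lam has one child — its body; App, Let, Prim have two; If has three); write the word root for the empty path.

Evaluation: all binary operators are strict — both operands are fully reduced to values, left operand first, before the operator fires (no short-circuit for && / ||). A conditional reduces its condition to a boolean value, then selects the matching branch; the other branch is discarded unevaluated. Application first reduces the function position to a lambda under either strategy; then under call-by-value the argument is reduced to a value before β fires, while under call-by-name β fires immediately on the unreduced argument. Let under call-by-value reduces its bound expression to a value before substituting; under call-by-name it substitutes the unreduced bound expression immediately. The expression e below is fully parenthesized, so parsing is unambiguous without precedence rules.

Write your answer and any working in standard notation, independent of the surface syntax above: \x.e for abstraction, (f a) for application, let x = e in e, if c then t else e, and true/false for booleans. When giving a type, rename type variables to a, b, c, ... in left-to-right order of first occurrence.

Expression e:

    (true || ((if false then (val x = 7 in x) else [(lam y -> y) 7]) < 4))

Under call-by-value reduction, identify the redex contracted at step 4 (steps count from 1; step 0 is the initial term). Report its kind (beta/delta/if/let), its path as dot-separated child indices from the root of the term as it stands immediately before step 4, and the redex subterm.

Answer: delta at root : (true || false)

Working:
step 0: (true || ((if false then (let x = 7 in x) else ((\y.y) 7)) < 4))
step 1: [if@1.0] (true || (((\y.y) 7) < 4))
step 2: [beta@1.0] (true || (7 < 4))
step 3: [delta@1] (true || false)
step 4: [delta@root] true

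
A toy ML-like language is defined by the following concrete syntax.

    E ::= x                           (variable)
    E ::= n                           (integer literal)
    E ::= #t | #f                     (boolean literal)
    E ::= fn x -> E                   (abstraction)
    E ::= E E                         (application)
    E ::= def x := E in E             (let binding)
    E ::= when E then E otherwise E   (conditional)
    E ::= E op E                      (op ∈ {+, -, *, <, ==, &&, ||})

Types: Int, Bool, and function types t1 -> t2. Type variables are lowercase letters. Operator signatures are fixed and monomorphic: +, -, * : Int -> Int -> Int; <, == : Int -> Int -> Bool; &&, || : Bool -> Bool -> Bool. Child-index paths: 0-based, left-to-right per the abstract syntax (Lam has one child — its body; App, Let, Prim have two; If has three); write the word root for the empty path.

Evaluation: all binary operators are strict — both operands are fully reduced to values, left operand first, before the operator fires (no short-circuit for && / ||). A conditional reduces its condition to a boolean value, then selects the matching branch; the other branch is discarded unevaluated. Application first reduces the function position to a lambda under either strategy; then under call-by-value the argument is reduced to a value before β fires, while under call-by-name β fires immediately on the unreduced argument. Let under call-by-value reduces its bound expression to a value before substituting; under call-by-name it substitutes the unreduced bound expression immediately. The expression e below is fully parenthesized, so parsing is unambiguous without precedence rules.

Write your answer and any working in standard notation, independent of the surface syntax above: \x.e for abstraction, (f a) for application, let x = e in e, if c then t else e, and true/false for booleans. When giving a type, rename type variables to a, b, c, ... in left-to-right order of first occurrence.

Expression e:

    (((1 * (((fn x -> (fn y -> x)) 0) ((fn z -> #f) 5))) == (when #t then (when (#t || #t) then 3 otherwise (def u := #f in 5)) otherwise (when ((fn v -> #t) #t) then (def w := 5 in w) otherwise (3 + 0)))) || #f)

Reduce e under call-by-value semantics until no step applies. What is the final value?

Trace:
step 0: (((1 * (((\x.(\y.x)) 0) ((\z.false) 5))) == (if true then (if (true || true) then 3 else (let u = false in 5)) else (if ((\v.true) true) then (let w = 5 in w) else (3 + 0)))) || false)
step 1: [beta@0.0.1.0] (((1 * ((\y.0) ((\z.false) 5))) == (if true then (if (true || true) then 3 else (let u = false in 5)) else (if ((\v.true) true) then (let w = 5 in w) else (3 + 0)))) || false)
step 2: [beta@0.0.1.1] (((1 * ((\y.0) false)) == (if true then (if (true || true) then 3 else (let u = false in 5)) else (if ((\v.true) true) then (let w = 5 in w) else (3 + 0)))) || false)
step 3: [beta@0.0.1] (((1 * 0) == (if true then (if (true || true) then 3 else (let u = false in 5)) else (if ((\v.true) true) then (let w = 5 in w) else (3 + 0)))) || false)
step 4: [delta@0.0] ((0 == (if true then (if (true || true) then 3 else (let u = false in 5)) else (if ((\v.true) true) then (let w = 5 in w) else (3 + 0)))) || false)
step 5: [if@0.1] ((0 == (if (true || true) then 3 else (let u = false in 5))) || false)
step 6: [delta@0.1.0] ((0 == (if true then 3 else (let u = false in 5))) || false)
step 7: [if@0.1] ((0 == 3) || false)
step 8: [delta@0] (false || false)
step 9: [delta@root] false

Answer: false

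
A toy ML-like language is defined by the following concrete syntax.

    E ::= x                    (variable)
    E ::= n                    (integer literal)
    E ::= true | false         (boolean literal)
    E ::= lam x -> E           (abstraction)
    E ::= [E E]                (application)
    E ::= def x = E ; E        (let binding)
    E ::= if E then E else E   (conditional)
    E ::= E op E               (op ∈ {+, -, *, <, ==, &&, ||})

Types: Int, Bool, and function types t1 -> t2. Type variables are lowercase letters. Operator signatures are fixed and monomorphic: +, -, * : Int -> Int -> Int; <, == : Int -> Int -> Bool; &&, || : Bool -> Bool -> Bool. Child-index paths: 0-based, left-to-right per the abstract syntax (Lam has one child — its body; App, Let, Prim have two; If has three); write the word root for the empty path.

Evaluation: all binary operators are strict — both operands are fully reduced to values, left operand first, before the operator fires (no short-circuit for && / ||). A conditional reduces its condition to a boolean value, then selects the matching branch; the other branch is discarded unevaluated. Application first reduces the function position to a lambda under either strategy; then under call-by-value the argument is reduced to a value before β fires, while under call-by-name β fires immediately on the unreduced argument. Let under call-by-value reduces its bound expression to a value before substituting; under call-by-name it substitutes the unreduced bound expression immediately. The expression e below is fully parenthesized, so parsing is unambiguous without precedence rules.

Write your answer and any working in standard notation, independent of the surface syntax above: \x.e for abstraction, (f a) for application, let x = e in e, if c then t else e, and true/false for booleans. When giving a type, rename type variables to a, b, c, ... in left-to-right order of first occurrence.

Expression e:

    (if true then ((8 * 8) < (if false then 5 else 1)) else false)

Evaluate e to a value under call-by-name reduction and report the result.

Trace:
step 0: (if true then ((8 * 8) < (if false then 5 else 1)) else false)
step 1: [if@root] ((8 * 8) < (if false then 5 else 1))
step 2: [delta@0] (64 < (if false then 5 else 1))
step 3: [if@1] (64 < 1)
step 4: [delta@root] false

Answer: false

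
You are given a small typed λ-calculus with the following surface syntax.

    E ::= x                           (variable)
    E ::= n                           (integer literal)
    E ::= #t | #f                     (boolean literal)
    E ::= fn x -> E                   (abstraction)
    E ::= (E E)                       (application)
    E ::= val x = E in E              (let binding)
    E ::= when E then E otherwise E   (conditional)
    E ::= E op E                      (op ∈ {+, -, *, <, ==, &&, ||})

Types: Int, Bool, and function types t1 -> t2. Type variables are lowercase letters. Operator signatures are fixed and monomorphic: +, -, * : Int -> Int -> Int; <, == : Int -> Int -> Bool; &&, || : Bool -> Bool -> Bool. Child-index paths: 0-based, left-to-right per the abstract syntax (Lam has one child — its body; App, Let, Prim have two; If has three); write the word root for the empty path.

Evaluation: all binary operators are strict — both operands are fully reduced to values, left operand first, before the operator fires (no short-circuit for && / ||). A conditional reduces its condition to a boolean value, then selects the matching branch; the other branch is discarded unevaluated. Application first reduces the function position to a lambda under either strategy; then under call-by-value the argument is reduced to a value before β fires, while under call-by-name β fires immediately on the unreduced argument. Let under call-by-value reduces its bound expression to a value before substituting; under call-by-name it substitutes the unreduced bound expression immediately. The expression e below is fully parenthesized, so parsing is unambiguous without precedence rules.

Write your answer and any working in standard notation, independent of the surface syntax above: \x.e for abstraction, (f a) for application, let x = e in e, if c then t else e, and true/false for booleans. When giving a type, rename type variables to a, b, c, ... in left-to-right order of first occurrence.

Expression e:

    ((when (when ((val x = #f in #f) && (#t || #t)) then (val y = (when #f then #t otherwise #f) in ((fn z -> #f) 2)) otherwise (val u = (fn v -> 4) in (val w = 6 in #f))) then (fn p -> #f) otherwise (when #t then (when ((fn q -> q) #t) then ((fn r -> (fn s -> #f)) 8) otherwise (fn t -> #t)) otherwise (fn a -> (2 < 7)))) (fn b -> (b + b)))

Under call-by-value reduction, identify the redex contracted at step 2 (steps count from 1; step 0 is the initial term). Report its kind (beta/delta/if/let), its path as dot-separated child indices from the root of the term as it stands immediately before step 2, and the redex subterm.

Answer: delta at 0.0.0.1 : (true || true)

Working:
step 0: ((if (if ((let x = false in false) && (true || true)) then (let y = (if false then true else false) in ((\z.false) 2)) else (let u = (\v.4) in (let w = 6 in false))) then (\p.false) else (if true then (if ((\q.q) true) then ((\r.(\s.false)) 8) else (\t.true)) else (\a.(2 < 7)))) (\b.(b + b)))
step 1: [let@0.0.0.0] ((if (if (false && (true || true)) then (let y = (if false then true else false) in ((\z.false) 2)) else (let u = (\v.4) in (let w = 6 in false))) then (\p.false) else (if true then (if ((\q.q) true) then ((\r.(\s.false)) 8) else (\t.true)) else (\a.(2 < 7)))) (\b.(b + b)))
step 2: [delta@0.0.0.1] ((if (if (false && true) then (let y = (if false then true else false) in ((\z.false) 2)) else (let u = (\v.4) in (let w = 6 in false))) then (\p.false) else (if true then (if ((\q.q) true) then ((\r.(\s.false)) 8) else (\t.true)) else (\a.(2 < 7)))) (\b.(b + b)))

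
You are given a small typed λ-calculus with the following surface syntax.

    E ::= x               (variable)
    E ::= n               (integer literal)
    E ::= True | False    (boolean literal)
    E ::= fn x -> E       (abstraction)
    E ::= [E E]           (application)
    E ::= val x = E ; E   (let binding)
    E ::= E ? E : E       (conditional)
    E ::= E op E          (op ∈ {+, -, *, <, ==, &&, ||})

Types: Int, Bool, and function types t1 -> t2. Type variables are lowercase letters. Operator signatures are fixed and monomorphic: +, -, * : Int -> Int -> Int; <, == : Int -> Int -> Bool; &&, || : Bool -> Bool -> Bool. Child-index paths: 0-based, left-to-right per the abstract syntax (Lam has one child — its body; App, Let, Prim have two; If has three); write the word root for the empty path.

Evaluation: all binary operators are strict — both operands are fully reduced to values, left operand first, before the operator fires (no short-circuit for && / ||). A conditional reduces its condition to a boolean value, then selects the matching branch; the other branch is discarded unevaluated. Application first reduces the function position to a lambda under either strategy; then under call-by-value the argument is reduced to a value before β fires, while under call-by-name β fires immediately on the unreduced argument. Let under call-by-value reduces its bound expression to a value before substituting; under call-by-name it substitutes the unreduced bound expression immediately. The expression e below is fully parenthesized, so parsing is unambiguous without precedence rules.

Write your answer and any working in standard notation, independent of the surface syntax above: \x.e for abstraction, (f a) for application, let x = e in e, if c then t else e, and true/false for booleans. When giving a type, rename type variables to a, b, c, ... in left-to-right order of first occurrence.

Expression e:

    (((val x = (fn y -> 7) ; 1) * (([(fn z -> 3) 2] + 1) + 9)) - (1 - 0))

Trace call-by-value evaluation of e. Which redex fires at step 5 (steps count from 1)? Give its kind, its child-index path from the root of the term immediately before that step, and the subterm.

Answer: delta at 0 : (1 * 13)

Working:
step 0: (((let x = (\y.7) in 1) * ((((\z.3) 2) + 1) + 9)) - (1 - 0))
step 1: [let@0.0] ((1 * ((((\z.3) 2) + 1) + 9)) - (1 - 0))
step 2: [beta@0.1.0.0] ((1 * ((3 + 1) + 9)) - (1 - 0))
step 3: [delta@0.1.0] ((1 * (4 + 9)) - (1 - 0))
step 4: [delta@0.1] ((1 * 13) - (1 - 0))
step 5: [delta@0] (13 - (1 - 0))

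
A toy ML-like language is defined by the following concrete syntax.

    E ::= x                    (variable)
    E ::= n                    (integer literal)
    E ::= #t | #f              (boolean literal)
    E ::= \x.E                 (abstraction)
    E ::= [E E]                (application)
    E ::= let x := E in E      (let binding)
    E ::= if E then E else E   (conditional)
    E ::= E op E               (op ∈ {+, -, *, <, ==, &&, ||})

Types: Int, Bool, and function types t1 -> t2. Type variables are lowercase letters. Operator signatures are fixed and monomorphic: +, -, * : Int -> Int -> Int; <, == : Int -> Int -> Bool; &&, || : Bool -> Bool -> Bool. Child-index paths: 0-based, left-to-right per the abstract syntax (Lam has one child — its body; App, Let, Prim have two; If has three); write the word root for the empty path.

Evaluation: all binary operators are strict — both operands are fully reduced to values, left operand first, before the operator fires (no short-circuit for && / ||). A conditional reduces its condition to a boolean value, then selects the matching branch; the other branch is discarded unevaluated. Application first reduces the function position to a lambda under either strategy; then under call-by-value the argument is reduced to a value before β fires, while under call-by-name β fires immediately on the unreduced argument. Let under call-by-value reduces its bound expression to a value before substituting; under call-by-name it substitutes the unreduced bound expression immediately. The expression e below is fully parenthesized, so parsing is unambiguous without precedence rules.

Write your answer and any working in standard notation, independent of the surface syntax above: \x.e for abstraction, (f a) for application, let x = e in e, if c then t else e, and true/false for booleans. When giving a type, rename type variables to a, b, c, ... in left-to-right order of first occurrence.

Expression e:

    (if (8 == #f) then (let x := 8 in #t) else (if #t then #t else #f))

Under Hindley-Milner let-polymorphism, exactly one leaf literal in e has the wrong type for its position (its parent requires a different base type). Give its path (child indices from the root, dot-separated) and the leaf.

Answer: 0.1 : false

Working:
  unify Int ~ Int
  unify Bool ~ Int
  FAIL: mismatch Bool ~ Int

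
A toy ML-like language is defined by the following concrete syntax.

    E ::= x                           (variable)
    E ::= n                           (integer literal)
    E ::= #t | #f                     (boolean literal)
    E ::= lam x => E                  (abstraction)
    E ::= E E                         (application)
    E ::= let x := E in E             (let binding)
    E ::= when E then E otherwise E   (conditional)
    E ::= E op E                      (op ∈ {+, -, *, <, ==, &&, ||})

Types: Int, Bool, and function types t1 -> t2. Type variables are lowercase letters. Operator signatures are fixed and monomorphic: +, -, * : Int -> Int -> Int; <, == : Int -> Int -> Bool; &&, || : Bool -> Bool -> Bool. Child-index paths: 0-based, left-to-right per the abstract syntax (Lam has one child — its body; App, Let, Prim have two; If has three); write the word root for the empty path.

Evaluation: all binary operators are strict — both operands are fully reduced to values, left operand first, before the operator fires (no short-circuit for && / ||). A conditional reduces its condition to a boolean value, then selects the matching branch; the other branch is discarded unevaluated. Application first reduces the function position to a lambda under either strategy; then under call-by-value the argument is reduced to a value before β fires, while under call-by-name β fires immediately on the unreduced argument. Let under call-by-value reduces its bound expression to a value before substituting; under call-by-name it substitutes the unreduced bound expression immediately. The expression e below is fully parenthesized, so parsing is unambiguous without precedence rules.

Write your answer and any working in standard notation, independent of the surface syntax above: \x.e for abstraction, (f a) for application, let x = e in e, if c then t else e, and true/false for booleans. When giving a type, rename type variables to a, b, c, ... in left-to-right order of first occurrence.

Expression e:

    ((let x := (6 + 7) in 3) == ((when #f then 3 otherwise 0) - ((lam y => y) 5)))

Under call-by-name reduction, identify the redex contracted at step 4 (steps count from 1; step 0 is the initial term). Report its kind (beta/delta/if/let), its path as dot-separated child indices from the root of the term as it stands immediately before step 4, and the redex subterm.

Trace:
step 0: ((let x = (6 + 7) in 3) == ((if false then 3 else 0) - ((\y.y) 5)))
step 1: [let@0] (3 == ((if false then 3 else 0) - ((\y.y) 5)))
step 2: [if@1.0] (3 == (0 - ((\y.y) 5)))
step 3: [beta@1.1] (3 == (0 - 5))
step 4: [delta@1] (3 == -5)

Answer: delta at 1 : (0 - 5)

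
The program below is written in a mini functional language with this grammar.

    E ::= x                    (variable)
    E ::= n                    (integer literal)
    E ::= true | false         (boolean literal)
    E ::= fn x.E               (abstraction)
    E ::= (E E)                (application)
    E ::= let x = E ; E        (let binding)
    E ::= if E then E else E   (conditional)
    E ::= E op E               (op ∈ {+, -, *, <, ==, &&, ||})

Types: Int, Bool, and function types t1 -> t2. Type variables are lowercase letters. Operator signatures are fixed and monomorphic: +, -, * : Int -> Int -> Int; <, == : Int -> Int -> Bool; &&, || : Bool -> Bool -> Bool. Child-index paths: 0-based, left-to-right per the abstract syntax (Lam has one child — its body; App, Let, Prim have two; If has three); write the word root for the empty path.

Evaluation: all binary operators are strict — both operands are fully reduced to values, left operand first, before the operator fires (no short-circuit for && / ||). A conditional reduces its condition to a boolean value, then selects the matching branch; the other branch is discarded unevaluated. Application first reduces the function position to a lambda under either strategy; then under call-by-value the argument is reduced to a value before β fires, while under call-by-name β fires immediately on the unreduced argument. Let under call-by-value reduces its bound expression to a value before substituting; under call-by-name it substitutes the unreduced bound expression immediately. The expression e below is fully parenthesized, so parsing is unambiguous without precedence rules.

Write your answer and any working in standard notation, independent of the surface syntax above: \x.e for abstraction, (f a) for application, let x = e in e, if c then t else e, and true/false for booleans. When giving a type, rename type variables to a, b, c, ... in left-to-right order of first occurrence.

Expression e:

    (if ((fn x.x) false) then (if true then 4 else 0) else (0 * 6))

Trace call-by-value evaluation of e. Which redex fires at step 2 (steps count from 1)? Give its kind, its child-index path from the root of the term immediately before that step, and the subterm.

Derivation:
step 0: (if ((\x.x) false) then (if true then 4 else 0) else (0 * 6))
step 1: [beta@0] (if false then (if true then 4 else 0) else (0 * 6))
step 2: [if@root] (0 * 6)

Answer: if at root : (if false then (if true then 4 else 0) else (0 * 6))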